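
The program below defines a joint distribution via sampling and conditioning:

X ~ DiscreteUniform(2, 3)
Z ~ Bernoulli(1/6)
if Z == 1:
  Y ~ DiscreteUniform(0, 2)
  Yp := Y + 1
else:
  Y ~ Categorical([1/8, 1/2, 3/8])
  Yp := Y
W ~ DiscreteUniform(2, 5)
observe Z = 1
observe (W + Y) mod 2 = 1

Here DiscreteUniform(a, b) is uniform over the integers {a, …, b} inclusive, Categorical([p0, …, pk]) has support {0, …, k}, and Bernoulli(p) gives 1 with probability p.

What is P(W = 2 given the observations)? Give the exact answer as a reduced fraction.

P(W = 2 | obs) = 1/6

Enumerate traces; 12 have nonzero weight after conditioning:
  (X=2, Z=1, Y=0, W=3) weight 1/144
  (X=2, Z=1, Y=0, W=5) weight 1/144
  (X=2, Z=1, Y=1, W=2) weight 1/144
  (X=2, Z=1, Y=1, W=4) weight 1/144
  (X=2, Z=1, Y=2, W=3) weight 1/144
  (X=2, Z=1, Y=2, W=5) weight 1/144
  (X=3, Z=1, Y=0, W=3) weight 1/144
  (X=3, Z=1, Y=0, W=5) weight 1/144
  … 4 more
Group by W:
  weight(W=2) = 1/72
  weight(W=3) = 1/36
  weight(W=4) = 1/72
  weight(W=5) = 1/36
Total weight = 1/72 + 1/36 + 1/72 + 1/36 = 1/12
P(W=2 | obs) = 1/72 / 1/12 = 1/6
P(W=3 | obs) = 1/36 / 1/12 = 1/3
P(W=4 | obs) = 1/72 / 1/12 = 1/6
P(W=5 | obs) = 1/36 / 1/12 = 1/3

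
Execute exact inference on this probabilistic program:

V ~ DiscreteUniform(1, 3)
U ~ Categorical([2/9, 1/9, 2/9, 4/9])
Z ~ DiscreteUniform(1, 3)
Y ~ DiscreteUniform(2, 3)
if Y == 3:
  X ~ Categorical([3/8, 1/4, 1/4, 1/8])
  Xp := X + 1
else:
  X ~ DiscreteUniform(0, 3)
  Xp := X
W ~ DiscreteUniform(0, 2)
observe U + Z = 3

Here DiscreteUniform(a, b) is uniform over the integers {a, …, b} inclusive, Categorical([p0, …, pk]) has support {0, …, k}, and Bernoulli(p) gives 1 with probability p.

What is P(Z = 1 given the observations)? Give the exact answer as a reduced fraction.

Enumerate traces; 216 have nonzero weight after conditioning:
  (V=1, U=0, Z=3, Y=2, X=0, W=0) weight 1/972
  (V=1, U=0, Z=3, Y=2, X=0, W=1) weight 1/972
  (V=1, U=0, Z=3, Y=2, X=0, W=2) weight 1/972
  (V=1, U=0, Z=3, Y=2, X=1, W=0) weight 1/972
  (V=1, U=0, Z=3, Y=2, X=1, W=1) weight 1/972
  (V=1, U=0, Z=3, Y=2, X=1, W=2) weight 1/972
  (V=1, U=0, Z=3, Y=2, X=2, W=0) weight 1/972
  (V=1, U=0, Z=3, Y=2, X=2, W=1) weight 1/972
  (V=1, U=1, Z=2, Y=2, X=0, W=0) weight 1/1944
  (V=1, U=2, Z=1, Y=2, X=0, W=0) weight 1/972
  … 206 more
Group by Z:
  weight(Z=1) = 2/27
  weight(Z=2) = 1/27
  weight(Z=3) = 2/27
Total weight = 2/27 + 1/27 + 2/27 = 5/27
P(Z=1 | obs) = 2/27 / 5/27 = 2/5
P(Z=2 | obs) = 1/27 / 5/27 = 1/5
P(Z=3 | obs) = 2/27 / 5/27 = 2/5

P(Z = 1 | obs) = 2/5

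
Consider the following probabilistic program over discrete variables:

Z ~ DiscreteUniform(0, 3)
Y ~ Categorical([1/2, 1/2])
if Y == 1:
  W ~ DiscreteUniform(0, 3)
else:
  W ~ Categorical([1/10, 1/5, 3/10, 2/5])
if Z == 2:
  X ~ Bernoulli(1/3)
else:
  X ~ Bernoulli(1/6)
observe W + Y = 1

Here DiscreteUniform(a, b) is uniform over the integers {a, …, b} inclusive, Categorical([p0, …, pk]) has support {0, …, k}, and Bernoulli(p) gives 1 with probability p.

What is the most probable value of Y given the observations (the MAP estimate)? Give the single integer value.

Enumerate traces; 16 have nonzero weight after conditioning:
  (Z=0, Y=0, W=1, X=0) weight 1/48
  (Z=0, Y=0, W=1, X=1) weight 1/240
  (Z=0, Y=1, W=0, X=0) weight 5/192
  (Z=0, Y=1, W=0, X=1) weight 1/192
  (Z=1, Y=0, W=1, X=0) weight 1/48
  (Z=1, Y=0, W=1, X=1) weight 1/240
  (Z=1, Y=1, W=0, X=0) weight 5/192
  (Z=1, Y=1, W=0, X=1) weight 1/192
  … 8 more
Group by Y:
  weight(Y=0) = 1/10
  weight(Y=1) = 1/8
Total weight = 1/10 + 1/8 = 9/40
P(Y=0 | obs) = 1/10 / 9/40 = 4/9
P(Y=1 | obs) = 1/8 / 9/40 = 5/9
argmax = 1

argmax_v P(Y = v | obs) = 1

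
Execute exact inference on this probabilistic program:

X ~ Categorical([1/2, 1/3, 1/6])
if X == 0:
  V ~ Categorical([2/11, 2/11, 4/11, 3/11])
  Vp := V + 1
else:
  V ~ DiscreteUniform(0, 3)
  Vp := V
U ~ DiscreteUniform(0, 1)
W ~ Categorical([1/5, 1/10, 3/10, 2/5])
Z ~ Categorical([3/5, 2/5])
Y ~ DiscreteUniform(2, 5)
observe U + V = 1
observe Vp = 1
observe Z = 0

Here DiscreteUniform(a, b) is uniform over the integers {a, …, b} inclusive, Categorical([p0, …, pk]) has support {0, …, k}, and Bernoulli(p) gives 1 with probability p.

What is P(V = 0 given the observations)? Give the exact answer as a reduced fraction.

Enumerate traces; 48 have nonzero weight after conditioning:
  (X=0, V=0, U=1, W=0, Z=0, Y=2) weight 3/2200
  (X=0, V=0, U=1, W=0, Z=0, Y=3) weight 3/2200
  (X=0, V=0, U=1, W=0, Z=0, Y=4) weight 3/2200
  (X=0, V=0, U=1, W=0, Z=0, Y=5) weight 3/2200
  (X=0, V=0, U=1, W=1, Z=0, Y=2) weight 3/4400
  (X=0, V=0, U=1, W=1, Z=0, Y=3) weight 3/4400
  (X=0, V=0, U=1, W=1, Z=0, Y=4) weight 3/4400
  (X=0, V=0, U=1, W=1, Z=0, Y=5) weight 3/4400
  (X=1, V=1, U=0, W=0, Z=0, Y=2) weight 1/800
  … 39 more
Group by V:
  weight(V=0) = 3/110
  weight(V=1) = 3/80
Total weight = 3/110 + 3/80 = 57/880
P(V=0 | obs) = 3/110 / 57/880 = 8/19
P(V=1 | obs) = 3/80 / 57/880 = 11/19

P(V = 0 | obs) = 8/19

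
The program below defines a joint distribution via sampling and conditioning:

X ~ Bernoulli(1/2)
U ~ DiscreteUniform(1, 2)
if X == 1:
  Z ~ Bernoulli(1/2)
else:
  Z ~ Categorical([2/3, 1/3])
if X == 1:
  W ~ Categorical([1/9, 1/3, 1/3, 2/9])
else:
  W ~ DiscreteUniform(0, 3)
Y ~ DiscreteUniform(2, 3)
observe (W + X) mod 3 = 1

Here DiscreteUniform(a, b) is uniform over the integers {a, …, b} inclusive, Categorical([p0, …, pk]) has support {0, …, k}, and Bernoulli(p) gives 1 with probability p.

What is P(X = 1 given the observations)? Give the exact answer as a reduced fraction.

Enumerate traces; 24 have nonzero weight after conditioning:
  (X=0, U=1, Z=0, W=1, Y=2) weight 1/48
  (X=0, U=1, Z=0, W=1, Y=3) weight 1/48
  (X=0, U=1, Z=1, W=1, Y=2) weight 1/96
  (X=0, U=1, Z=1, W=1, Y=3) weight 1/96
  (X=0, U=2, Z=0, W=1, Y=2) weight 1/48
  (X=0, U=2, Z=0, W=1, Y=3) weight 1/48
  (X=0, U=2, Z=1, W=1, Y=2) weight 1/96
  (X=0, U=2, Z=1, W=1, Y=3) weight 1/96
  (X=1, U=1, Z=0, W=0, Y=2) weight 1/144
  … 15 more
Group by X:
  weight(X=0) = 1/8
  weight(X=1) = 1/6
Total weight = 1/8 + 1/6 = 7/24
P(X=0 | obs) = 1/8 / 7/24 = 3/7
P(X=1 | obs) = 1/6 / 7/24 = 4/7

P(X = 1 | obs) = 4/7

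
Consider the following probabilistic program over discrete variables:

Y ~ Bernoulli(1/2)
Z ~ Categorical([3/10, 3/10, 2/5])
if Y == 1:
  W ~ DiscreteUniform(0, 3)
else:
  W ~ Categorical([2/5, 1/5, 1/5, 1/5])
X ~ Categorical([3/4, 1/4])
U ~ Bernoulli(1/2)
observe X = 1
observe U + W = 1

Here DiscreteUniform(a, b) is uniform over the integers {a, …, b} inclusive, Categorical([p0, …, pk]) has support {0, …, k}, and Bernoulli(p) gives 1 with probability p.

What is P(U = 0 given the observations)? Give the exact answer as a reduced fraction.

Enumerate traces; 12 have nonzero weight after conditioning:
  (Y=0, Z=0, W=0, X=1, U=1) weight 3/400
  (Y=0, Z=0, W=1, X=1, U=0) weight 3/800
  (Y=0, Z=1, W=0, X=1, U=1) weight 3/400
  (Y=0, Z=1, W=1, X=1, U=0) weight 3/800
  (Y=0, Z=2, W=0, X=1, U=1) weight 1/100
  (Y=0, Z=2, W=1, X=1, U=0) weight 1/200
  (Y=1, Z=0, W=0, X=1, U=1) weight 3/640
  (Y=1, Z=0, W=1, X=1, U=0) weight 3/640
  … 4 more
Group by U:
  weight(U=0) = 9/320
  weight(U=1) = 13/320
Total weight = 9/320 + 13/320 = 11/160
P(U=0 | obs) = 9/320 / 11/160 = 9/22
P(U=1 | obs) = 13/320 / 11/160 = 13/22

P(U = 0 | obs) = 9/22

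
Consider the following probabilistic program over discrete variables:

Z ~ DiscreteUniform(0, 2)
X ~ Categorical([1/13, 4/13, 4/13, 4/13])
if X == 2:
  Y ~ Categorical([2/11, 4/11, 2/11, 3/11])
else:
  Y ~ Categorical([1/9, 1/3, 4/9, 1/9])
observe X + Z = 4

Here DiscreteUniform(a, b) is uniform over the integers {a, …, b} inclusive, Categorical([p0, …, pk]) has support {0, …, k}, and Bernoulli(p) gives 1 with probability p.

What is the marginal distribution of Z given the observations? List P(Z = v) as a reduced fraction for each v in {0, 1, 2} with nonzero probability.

Enumerate traces; 8 have nonzero weight after conditioning:
  (Z=1, X=3, Y=0) weight 4/351
  (Z=1, X=3, Y=1) weight 4/117
  (Z=1, X=3, Y=2) weight 16/351
  (Z=1, X=3, Y=3) weight 4/351
  (Z=2, X=2, Y=0) weight 8/429
  (Z=2, X=2, Y=1) weight 16/429
  (Z=2, X=2, Y=2) weight 8/429
  (Z=2, X=2, Y=3) weight 4/143
Group by Z:
  weight(Z=1) = 4/39
  weight(Z=2) = 4/39
Total weight = 4/39 + 4/39 = 8/39
P(Z=1 | obs) = 4/39 / 8/39 = 1/2
P(Z=2 | obs) = 4/39 / 8/39 = 1/2

P(Z=1) = 1/2, P(Z=2) = 1/2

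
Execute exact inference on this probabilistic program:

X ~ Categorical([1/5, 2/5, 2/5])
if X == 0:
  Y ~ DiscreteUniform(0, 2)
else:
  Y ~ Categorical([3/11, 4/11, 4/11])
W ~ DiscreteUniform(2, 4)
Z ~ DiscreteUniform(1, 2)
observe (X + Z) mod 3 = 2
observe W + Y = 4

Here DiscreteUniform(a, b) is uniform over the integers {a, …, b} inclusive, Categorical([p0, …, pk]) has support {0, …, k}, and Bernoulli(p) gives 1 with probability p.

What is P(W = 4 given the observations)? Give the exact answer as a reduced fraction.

Enumerate traces; 6 have nonzero weight after conditioning:
  (X=0, Y=0, W=4, Z=2) weight 1/90
  (X=0, Y=1, W=3, Z=2) weight 1/90
  (X=0, Y=2, W=2, Z=2) weight 1/90
  (X=1, Y=0, W=4, Z=1) weight 1/55
  (X=1, Y=1, W=3, Z=1) weight 4/165
  (X=1, Y=2, W=2, Z=1) weight 4/165
Group by W:
  weight(W=2) = 7/198
  weight(W=3) = 7/198
  weight(W=4) = 29/990
Total weight = 7/198 + 7/198 + 29/990 = 1/10
P(W=2 | obs) = 7/198 / 1/10 = 35/99
P(W=3 | obs) = 7/198 / 1/10 = 35/99
P(W=4 | obs) = 29/990 / 1/10 = 29/99

P(W = 4 | obs) = 29/99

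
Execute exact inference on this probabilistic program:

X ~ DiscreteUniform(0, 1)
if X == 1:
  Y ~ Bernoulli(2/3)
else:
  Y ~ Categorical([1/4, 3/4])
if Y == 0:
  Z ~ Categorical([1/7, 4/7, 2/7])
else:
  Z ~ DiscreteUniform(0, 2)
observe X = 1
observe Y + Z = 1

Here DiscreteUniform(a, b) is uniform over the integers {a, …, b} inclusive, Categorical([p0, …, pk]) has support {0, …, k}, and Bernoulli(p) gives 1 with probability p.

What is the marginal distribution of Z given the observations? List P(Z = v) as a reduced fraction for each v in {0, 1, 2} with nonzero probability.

Enumerate traces; 2 have nonzero weight after conditioning:
  (X=1, Y=0, Z=1) weight 2/21
  (X=1, Y=1, Z=0) weight 1/9
Group by Z:
  weight(Z=0) = 1/9
  weight(Z=1) = 2/21
Total weight = 1/9 + 2/21 = 13/63
P(Z=0 | obs) = 1/9 / 13/63 = 7/13
P(Z=1 | obs) = 2/21 / 13/63 = 6/13

P(Z=0) = 7/13, P(Z=1) = 6/13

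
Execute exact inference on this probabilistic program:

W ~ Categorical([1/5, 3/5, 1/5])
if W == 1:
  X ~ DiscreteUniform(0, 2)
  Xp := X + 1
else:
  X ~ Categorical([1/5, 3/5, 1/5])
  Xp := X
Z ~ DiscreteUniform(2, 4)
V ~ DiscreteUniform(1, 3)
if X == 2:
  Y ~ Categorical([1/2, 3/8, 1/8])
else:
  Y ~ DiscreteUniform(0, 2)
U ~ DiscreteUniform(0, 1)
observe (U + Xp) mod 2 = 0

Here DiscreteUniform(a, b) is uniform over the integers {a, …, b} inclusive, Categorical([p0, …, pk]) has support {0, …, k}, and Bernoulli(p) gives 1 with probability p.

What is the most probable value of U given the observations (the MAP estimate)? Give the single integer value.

Enumerate traces; 243 have nonzero weight after conditioning:
  (W=0, X=0, Z=2, V=1, Y=0, U=0) weight 1/1350
  (W=0, X=0, Z=2, V=1, Y=1, U=0) weight 1/1350
  (W=0, X=0, Z=2, V=1, Y=2, U=0) weight 1/1350
  (W=0, X=0, Z=2, V=2, Y=0, U=0) weight 1/1350
  (W=0, X=0, Z=2, V=2, Y=1, U=0) weight 1/1350
  (W=0, X=0, Z=2, V=2, Y=2, U=0) weight 1/1350
  (W=0, X=0, Z=2, V=3, Y=0, U=0) weight 1/1350
  (W=0, X=0, Z=2, V=3, Y=1, U=0) weight 1/1350
  (W=0, X=1, Z=2, V=1, Y=0, U=1) weight 1/450
  … 234 more
Group by U:
  weight(U=0) = 9/50
  weight(U=1) = 8/25
Total weight = 9/50 + 8/25 = 1/2
P(U=0 | obs) = 9/50 / 1/2 = 9/25
P(U=1 | obs) = 8/25 / 1/2 = 16/25
argmax = 1

argmax_v P(U = v | obs) = 1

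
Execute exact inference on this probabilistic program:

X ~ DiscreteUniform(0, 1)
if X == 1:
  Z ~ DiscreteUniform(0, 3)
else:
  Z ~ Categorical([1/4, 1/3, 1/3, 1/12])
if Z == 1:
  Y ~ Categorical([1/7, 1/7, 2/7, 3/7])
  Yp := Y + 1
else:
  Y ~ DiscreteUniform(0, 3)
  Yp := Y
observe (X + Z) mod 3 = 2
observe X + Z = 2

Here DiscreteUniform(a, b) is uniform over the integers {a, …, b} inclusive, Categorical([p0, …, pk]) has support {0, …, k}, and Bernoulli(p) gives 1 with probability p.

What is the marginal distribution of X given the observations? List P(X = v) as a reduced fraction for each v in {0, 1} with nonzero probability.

Enumerate traces; 8 have nonzero weight after conditioning:
  (X=0, Z=2, Y=0) weight 1/24
  (X=0, Z=2, Y=1) weight 1/24
  (X=0, Z=2, Y=2) weight 1/24
  (X=0, Z=2, Y=3) weight 1/24
  (X=1, Z=1, Y=0) weight 1/56
  (X=1, Z=1, Y=1) weight 1/56
  (X=1, Z=1, Y=2) weight 1/28
  (X=1, Z=1, Y=3) weight 3/56
Group by X:
  weight(X=0) = 1/6
  weight(X=1) = 1/8
Total weight = 1/6 + 1/8 = 7/24
P(X=0 | obs) = 1/6 / 7/24 = 4/7
P(X=1 | obs) = 1/8 / 7/24 = 3/7

P(X=0) = 4/7, P(X=1) = 3/7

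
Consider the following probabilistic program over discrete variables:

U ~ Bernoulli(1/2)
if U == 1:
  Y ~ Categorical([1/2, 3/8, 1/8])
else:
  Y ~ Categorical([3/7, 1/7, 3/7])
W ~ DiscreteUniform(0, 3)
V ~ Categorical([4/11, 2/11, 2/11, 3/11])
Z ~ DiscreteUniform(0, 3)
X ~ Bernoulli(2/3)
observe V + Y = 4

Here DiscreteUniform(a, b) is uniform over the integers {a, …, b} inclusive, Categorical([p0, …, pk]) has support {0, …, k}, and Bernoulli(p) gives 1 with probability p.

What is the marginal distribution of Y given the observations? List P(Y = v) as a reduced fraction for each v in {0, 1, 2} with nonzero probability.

P(Y=1) = 87/149, P(Y=2) = 62/149

Enumerate traces; 128 have nonzero weight after conditioning:
  (U=0, Y=1, W=0, V=3, Z=0, X=0) weight 1/2464
  (U=0, Y=1, W=0, V=3, Z=0, X=1) weight 1/1232
  (U=0, Y=1, W=0, V=3, Z=1, X=0) weight 1/2464
  (U=0, Y=1, W=0, V=3, Z=1, X=1) weight 1/1232
  (U=0, Y=1, W=0, V=3, Z=2, X=0) weight 1/2464
  (U=0, Y=1, W=0, V=3, Z=2, X=1) weight 1/1232
  (U=0, Y=1, W=0, V=3, Z=3, X=0) weight 1/2464
  (U=0, Y=1, W=0, V=3, Z=3, X=1) weight 1/1232
  (U=0, Y=2, W=0, V=2, Z=0, X=0) weight 1/1232
  … 119 more
Group by Y:
  weight(Y=1) = 87/1232
  weight(Y=2) = 31/616
Total weight = 87/1232 + 31/616 = 149/1232
P(Y=1 | obs) = 87/1232 / 149/1232 = 87/149
P(Y=2 | obs) = 31/616 / 149/1232 = 62/149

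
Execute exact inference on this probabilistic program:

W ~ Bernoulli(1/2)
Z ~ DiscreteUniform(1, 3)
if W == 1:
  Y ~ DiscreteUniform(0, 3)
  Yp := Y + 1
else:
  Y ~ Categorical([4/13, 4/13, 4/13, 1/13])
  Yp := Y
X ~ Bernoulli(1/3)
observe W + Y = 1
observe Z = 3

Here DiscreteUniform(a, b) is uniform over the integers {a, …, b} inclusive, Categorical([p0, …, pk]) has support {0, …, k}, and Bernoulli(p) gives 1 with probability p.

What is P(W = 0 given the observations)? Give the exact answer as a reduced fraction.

P(W = 0 | obs) = 16/29

Enumerate traces; 4 have nonzero weight after conditioning:
  (W=0, Z=3, Y=1, X=0) weight 4/117
  (W=0, Z=3, Y=1, X=1) weight 2/117
  (W=1, Z=3, Y=0, X=0) weight 1/36
  (W=1, Z=3, Y=0, X=1) weight 1/72
Group by W:
  weight(W=0) = 2/39
  weight(W=1) = 1/24
Total weight = 2/39 + 1/24 = 29/312
P(W=0 | obs) = 2/39 / 29/312 = 16/29
P(W=1 | obs) = 1/24 / 29/312 = 13/29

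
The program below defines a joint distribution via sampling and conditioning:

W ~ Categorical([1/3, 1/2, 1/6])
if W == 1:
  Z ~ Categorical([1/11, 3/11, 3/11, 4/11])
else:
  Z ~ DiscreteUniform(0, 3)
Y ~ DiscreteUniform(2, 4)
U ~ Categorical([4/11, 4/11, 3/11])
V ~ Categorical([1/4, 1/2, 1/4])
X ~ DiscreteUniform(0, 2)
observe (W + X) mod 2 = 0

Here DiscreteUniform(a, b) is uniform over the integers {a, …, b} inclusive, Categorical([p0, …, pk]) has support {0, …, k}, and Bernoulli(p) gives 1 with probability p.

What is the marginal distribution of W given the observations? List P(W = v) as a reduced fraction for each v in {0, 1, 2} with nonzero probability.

Enumerate traces; 540 have nonzero weight after conditioning:
  (W=0, Z=0, Y=2, U=0, V=0, X=0) weight 1/1188
  (W=0, Z=0, Y=2, U=0, V=0, X=2) weight 1/1188
  (W=0, Z=0, Y=2, U=0, V=1, X=0) weight 1/594
  (W=0, Z=0, Y=2, U=0, V=1, X=2) weight 1/594
  (W=0, Z=0, Y=2, U=0, V=2, X=0) weight 1/1188
  (W=0, Z=0, Y=2, U=0, V=2, X=2) weight 1/1188
  (W=0, Z=0, Y=2, U=1, V=0, X=0) weight 1/1188
  (W=0, Z=0, Y=2, U=1, V=0, X=2) weight 1/1188
  (W=1, Z=0, Y=2, U=0, V=0, X=1) weight 1/2178
  (W=2, Z=0, Y=2, U=0, V=0, X=0) weight 1/2376
  … 530 more
Group by W:
  weight(W=0) = 2/9
  weight(W=1) = 1/6
  weight(W=2) = 1/9
Total weight = 2/9 + 1/6 + 1/9 = 1/2
P(W=0 | obs) = 2/9 / 1/2 = 4/9
P(W=1 | obs) = 1/6 / 1/2 = 1/3
P(W=2 | obs) = 1/9 / 1/2 = 2/9

P(W=0) = 4/9, P(W=1) = 1/3, P(W=2) = 2/9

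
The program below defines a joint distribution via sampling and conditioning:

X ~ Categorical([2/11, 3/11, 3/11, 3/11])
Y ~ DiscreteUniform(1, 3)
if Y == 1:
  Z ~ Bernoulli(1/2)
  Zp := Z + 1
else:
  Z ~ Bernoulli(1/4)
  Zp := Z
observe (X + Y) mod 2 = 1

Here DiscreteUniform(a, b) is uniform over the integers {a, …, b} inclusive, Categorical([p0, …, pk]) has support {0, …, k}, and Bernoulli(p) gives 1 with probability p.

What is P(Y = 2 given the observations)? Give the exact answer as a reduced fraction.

P(Y = 2 | obs) = 3/8

Enumerate traces; 12 have nonzero weight after conditioning:
  (X=0, Y=1, Z=0) weight 1/33
  (X=0, Y=1, Z=1) weight 1/33
  (X=0, Y=3, Z=0) weight 1/22
  (X=0, Y=3, Z=1) weight 1/66
  (X=1, Y=2, Z=0) weight 3/44
  (X=1, Y=2, Z=1) weight 1/44
  (X=2, Y=1, Z=0) weight 1/22
  (X=2, Y=1, Z=1) weight 1/22
  … 4 more
Group by Y:
  weight(Y=1) = 5/33
  weight(Y=2) = 2/11
  weight(Y=3) = 5/33
Total weight = 5/33 + 2/11 + 5/33 = 16/33
P(Y=1 | obs) = 5/33 / 16/33 = 5/16
P(Y=2 | obs) = 2/11 / 16/33 = 3/8
P(Y=3 | obs) = 5/33 / 16/33 = 5/16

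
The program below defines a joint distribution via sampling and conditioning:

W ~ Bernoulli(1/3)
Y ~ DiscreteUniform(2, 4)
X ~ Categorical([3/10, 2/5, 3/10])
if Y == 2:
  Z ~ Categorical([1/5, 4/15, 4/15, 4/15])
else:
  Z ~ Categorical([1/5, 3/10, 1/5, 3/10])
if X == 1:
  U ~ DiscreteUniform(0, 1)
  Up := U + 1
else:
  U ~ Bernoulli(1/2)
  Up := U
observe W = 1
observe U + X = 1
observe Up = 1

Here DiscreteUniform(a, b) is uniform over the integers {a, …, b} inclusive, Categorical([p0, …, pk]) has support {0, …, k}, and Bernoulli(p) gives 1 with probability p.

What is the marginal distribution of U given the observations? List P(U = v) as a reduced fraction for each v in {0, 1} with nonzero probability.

P(U=0) = 4/7, P(U=1) = 3/7

Enumerate traces; 24 have nonzero weight after conditioning:
  (W=1, Y=2, X=0, Z=0, U=1) weight 1/300
  (W=1, Y=2, X=0, Z=1, U=1) weight 1/225
  (W=1, Y=2, X=0, Z=2, U=1) weight 1/225
  (W=1, Y=2, X=0, Z=3, U=1) weight 1/225
  (W=1, Y=2, X=1, Z=0, U=0) weight 1/225
  (W=1, Y=2, X=1, Z=1, U=0) weight 4/675
  (W=1, Y=2, X=1, Z=2, U=0) weight 4/675
  (W=1, Y=2, X=1, Z=3, U=0) weight 4/675
  … 16 more
Group by U:
  weight(U=0) = 1/15
  weight(U=1) = 1/20
Total weight = 1/15 + 1/20 = 7/60
P(U=0 | obs) = 1/15 / 7/60 = 4/7
P(U=1 | obs) = 1/20 / 7/60 = 3/7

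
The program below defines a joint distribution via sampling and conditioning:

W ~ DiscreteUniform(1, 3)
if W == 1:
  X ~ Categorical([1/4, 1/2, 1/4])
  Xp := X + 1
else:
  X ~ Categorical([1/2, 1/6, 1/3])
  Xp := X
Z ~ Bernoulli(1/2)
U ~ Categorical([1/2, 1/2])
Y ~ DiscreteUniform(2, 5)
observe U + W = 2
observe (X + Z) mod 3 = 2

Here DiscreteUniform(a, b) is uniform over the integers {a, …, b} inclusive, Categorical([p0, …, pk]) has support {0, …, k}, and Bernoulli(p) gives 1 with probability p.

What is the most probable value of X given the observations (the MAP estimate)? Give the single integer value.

argmax_v P(X = v | obs) = 1

Enumerate traces; 16 have nonzero weight after conditioning:
  (W=1, X=1, Z=1, U=1, Y=2) weight 1/96
  (W=1, X=1, Z=1, U=1, Y=3) weight 1/96
  (W=1, X=1, Z=1, U=1, Y=4) weight 1/96
  (W=1, X=1, Z=1, U=1, Y=5) weight 1/96
  (W=1, X=2, Z=0, U=1, Y=2) weight 1/192
  (W=1, X=2, Z=0, U=1, Y=3) weight 1/192
  (W=1, X=2, Z=0, U=1, Y=4) weight 1/192
  (W=1, X=2, Z=0, U=1, Y=5) weight 1/192
  … 8 more
Group by X:
  weight(X=1) = 1/18
  weight(X=2) = 7/144
Total weight = 1/18 + 7/144 = 5/48
P(X=1 | obs) = 1/18 / 5/48 = 8/15
P(X=2 | obs) = 7/144 / 5/48 = 7/15
argmax = 1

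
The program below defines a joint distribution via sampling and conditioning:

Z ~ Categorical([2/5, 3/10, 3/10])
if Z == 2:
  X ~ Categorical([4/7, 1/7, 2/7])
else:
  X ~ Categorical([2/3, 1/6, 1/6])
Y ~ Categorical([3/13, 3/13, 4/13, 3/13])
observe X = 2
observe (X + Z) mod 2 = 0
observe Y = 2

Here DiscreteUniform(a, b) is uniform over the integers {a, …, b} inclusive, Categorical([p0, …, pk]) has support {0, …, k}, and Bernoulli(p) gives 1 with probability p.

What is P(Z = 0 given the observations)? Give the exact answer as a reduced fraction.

P(Z = 0 | obs) = 7/16

Enumerate traces; 2 have nonzero weight after conditioning:
  (Z=0, X=2, Y=2) weight 4/195
  (Z=2, X=2, Y=2) weight 12/455
Group by Z:
  weight(Z=0) = 4/195
  weight(Z=2) = 12/455
Total weight = 4/195 + 12/455 = 64/1365
P(Z=0 | obs) = 4/195 / 64/1365 = 7/16
P(Z=2 | obs) = 12/455 / 64/1365 = 9/16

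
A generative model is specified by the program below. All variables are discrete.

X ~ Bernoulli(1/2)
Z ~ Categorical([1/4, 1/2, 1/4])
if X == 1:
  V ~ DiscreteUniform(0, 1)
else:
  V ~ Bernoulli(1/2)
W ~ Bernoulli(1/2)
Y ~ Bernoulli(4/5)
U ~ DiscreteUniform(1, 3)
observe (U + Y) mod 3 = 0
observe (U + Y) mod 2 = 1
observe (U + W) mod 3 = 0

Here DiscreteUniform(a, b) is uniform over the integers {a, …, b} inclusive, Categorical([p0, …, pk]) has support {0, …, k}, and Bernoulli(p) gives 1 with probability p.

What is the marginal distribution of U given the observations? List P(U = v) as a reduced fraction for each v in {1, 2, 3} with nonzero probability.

Enumerate traces; 24 have nonzero weight after conditioning:
  (X=0, Z=0, V=0, W=0, Y=0, U=3) weight 1/480
  (X=0, Z=0, V=0, W=1, Y=1, U=2) weight 1/120
  (X=0, Z=0, V=1, W=0, Y=0, U=3) weight 1/480
  (X=0, Z=0, V=1, W=1, Y=1, U=2) weight 1/120
  (X=0, Z=1, V=0, W=0, Y=0, U=3) weight 1/240
  (X=0, Z=1, V=0, W=1, Y=1, U=2) weight 1/60
  (X=0, Z=1, V=1, W=0, Y=0, U=3) weight 1/240
  (X=0, Z=1, V=1, W=1, Y=1, U=2) weight 1/60
  … 16 more
Group by U:
  weight(U=2) = 2/15
  weight(U=3) = 1/30
Total weight = 2/15 + 1/30 = 1/6
P(U=2 | obs) = 2/15 / 1/6 = 4/5
P(U=3 | obs) = 1/30 / 1/6 = 1/5

P(U=2) = 4/5, P(U=3) = 1/5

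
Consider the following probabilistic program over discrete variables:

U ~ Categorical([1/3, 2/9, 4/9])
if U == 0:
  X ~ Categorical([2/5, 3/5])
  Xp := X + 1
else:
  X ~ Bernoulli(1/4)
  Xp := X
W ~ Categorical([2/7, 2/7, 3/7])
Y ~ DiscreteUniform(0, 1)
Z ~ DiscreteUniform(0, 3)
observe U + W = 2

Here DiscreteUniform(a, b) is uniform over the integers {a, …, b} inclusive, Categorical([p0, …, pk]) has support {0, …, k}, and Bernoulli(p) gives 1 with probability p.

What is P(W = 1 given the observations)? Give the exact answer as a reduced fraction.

P(W = 1 | obs) = 4/21

Enumerate traces; 48 have nonzero weight after conditioning:
  (U=0, X=0, W=2, Y=0, Z=0) weight 1/140
  (U=0, X=0, W=2, Y=0, Z=1) weight 1/140
  (U=0, X=0, W=2, Y=0, Z=2) weight 1/140
  (U=0, X=0, W=2, Y=0, Z=3) weight 1/140
  (U=0, X=0, W=2, Y=1, Z=0) weight 1/140
  (U=0, X=0, W=2, Y=1, Z=1) weight 1/140
  (U=0, X=0, W=2, Y=1, Z=2) weight 1/140
  (U=0, X=0, W=2, Y=1, Z=3) weight 1/140
  (U=1, X=0, W=1, Y=0, Z=0) weight 1/168
  (U=2, X=0, W=0, Y=0, Z=0) weight 1/84
  … 38 more
Group by W:
  weight(W=0) = 8/63
  weight(W=1) = 4/63
  weight(W=2) = 1/7
Total weight = 8/63 + 4/63 + 1/7 = 1/3
P(W=0 | obs) = 8/63 / 1/3 = 8/21
P(W=1 | obs) = 4/63 / 1/3 = 4/21
P(W=2 | obs) = 1/7 / 1/3 = 3/7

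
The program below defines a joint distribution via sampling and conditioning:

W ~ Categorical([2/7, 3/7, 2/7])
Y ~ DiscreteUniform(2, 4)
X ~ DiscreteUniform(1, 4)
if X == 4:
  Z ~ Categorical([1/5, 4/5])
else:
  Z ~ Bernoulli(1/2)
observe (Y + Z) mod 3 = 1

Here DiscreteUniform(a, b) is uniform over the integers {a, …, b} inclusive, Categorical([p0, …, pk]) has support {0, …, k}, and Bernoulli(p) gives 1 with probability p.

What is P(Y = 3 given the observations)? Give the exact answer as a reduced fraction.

P(Y = 3 | obs) = 23/40

Enumerate traces; 24 have nonzero weight after conditioning:
  (W=0, Y=3, X=1, Z=1) weight 1/84
  (W=0, Y=3, X=2, Z=1) weight 1/84
  (W=0, Y=3, X=3, Z=1) weight 1/84
  (W=0, Y=3, X=4, Z=1) weight 2/105
  (W=0, Y=4, X=1, Z=0) weight 1/84
  (W=0, Y=4, X=2, Z=0) weight 1/84
  (W=0, Y=4, X=3, Z=0) weight 1/84
  (W=0, Y=4, X=4, Z=0) weight 1/210
  … 16 more
Group by Y:
  weight(Y=3) = 23/120
  weight(Y=4) = 17/120
Total weight = 23/120 + 17/120 = 1/3
P(Y=3 | obs) = 23/120 / 1/3 = 23/40
P(Y=4 | obs) = 17/120 / 1/3 = 17/40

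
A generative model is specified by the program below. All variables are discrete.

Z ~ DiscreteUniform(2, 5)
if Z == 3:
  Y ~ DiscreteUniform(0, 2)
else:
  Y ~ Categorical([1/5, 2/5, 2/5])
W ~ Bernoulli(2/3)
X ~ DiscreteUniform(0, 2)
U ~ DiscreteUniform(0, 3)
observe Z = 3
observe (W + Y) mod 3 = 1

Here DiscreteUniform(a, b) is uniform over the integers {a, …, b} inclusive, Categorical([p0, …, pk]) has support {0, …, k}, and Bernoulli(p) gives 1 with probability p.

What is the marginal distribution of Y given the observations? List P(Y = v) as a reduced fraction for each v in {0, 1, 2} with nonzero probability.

P(Y=0) = 2/3, P(Y=1) = 1/3

Enumerate traces; 24 have nonzero weight after conditioning:
  (Z=3, Y=0, W=1, X=0, U=0) weight 1/216
  (Z=3, Y=0, W=1, X=0, U=1) weight 1/216
  (Z=3, Y=0, W=1, X=0, U=2) weight 1/216
  (Z=3, Y=0, W=1, X=0, U=3) weight 1/216
  (Z=3, Y=0, W=1, X=1, U=0) weight 1/216
  (Z=3, Y=0, W=1, X=1, U=1) weight 1/216
  (Z=3, Y=0, W=1, X=1, U=2) weight 1/216
  (Z=3, Y=0, W=1, X=1, U=3) weight 1/216
  (Z=3, Y=1, W=0, X=0, U=0) weight 1/432
  … 15 more
Group by Y:
  weight(Y=0) = 1/18
  weight(Y=1) = 1/36
Total weight = 1/18 + 1/36 = 1/12
P(Y=0 | obs) = 1/18 / 1/12 = 2/3
P(Y=1 | obs) = 1/36 / 1/12 = 1/3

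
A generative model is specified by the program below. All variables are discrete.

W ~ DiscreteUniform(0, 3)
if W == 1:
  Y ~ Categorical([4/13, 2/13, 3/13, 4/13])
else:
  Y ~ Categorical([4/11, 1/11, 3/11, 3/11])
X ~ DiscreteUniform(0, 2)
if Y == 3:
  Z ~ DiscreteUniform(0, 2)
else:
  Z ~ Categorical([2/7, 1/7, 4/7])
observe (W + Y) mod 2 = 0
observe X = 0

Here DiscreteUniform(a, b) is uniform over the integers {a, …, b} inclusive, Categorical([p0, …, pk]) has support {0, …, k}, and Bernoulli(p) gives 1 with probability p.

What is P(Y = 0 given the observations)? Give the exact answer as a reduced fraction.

Enumerate traces; 24 have nonzero weight after conditioning:
  (W=0, Y=0, X=0, Z=0) weight 2/231
  (W=0, Y=0, X=0, Z=1) weight 1/231
  (W=0, Y=0, X=0, Z=2) weight 4/231
  (W=0, Y=2, X=0, Z=0) weight 1/154
  (W=0, Y=2, X=0, Z=1) weight 1/308
  (W=0, Y=2, X=0, Z=2) weight 1/77
  (W=1, Y=1, X=0, Z=0) weight 1/273
  (W=1, Y=1, X=0, Z=1) weight 1/546
  (W=1, Y=3, X=0, Z=0) weight 1/117
  … 15 more
Group by Y:
  weight(Y=0) = 2/33
  weight(Y=1) = 35/1716
  weight(Y=2) = 1/22
  weight(Y=3) = 83/1716
Total weight = 2/33 + 35/1716 + 1/22 + 83/1716 = 25/143
P(Y=0 | obs) = 2/33 / 25/143 = 26/75
P(Y=1 | obs) = 35/1716 / 25/143 = 7/60
P(Y=2 | obs) = 1/22 / 25/143 = 13/50
P(Y=3 | obs) = 83/1716 / 25/143 = 83/300

P(Y = 0 | obs) = 26/75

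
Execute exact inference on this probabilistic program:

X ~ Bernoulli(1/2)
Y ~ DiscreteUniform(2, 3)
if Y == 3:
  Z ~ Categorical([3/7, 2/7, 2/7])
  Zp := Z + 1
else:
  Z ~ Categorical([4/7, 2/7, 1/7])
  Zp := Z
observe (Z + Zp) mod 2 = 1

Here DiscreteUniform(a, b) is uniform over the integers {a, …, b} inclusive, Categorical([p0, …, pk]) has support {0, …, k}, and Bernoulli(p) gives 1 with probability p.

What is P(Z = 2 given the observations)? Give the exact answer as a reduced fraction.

P(Z = 2 | obs) = 2/7

Enumerate traces; 6 have nonzero weight after conditioning:
  (X=0, Y=3, Z=0) weight 3/28
  (X=0, Y=3, Z=1) weight 1/14
  (X=0, Y=3, Z=2) weight 1/14
  (X=1, Y=3, Z=0) weight 3/28
  (X=1, Y=3, Z=1) weight 1/14
  (X=1, Y=3, Z=2) weight 1/14
Group by Z:
  weight(Z=0) = 3/14
  weight(Z=1) = 1/7
  weight(Z=2) = 1/7
Total weight = 3/14 + 1/7 + 1/7 = 1/2
P(Z=0 | obs) = 3/14 / 1/2 = 3/7
P(Z=1 | obs) = 1/7 / 1/2 = 2/7
P(Z=2 | obs) = 1/7 / 1/2 = 2/7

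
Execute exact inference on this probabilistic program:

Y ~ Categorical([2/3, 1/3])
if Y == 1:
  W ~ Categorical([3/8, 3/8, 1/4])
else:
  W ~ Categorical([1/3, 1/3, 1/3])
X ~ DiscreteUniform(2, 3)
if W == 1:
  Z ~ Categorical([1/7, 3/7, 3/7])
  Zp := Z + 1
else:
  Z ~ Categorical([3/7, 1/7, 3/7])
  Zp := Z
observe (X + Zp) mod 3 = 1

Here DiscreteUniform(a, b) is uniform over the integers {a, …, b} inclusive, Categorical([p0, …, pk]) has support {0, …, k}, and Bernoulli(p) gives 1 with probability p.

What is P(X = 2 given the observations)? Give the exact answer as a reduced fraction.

P(X = 2 | obs) = 3/4

Enumerate traces; 12 have nonzero weight after conditioning:
  (Y=0, W=0, X=2, Z=2) weight 1/21
  (Y=0, W=0, X=3, Z=1) weight 1/63
  (Y=0, W=1, X=2, Z=1) weight 1/21
  (Y=0, W=1, X=3, Z=0) weight 1/63
  (Y=0, W=2, X=2, Z=2) weight 1/21
  (Y=0, W=2, X=3, Z=1) weight 1/63
  (Y=1, W=0, X=2, Z=2) weight 3/112
  (Y=1, W=0, X=3, Z=1) weight 1/112
  … 4 more
Group by X:
  weight(X=2) = 3/14
  weight(X=3) = 1/14
Total weight = 3/14 + 1/14 = 2/7
P(X=2 | obs) = 3/14 / 2/7 = 3/4
P(X=3 | obs) = 1/14 / 2/7 = 1/4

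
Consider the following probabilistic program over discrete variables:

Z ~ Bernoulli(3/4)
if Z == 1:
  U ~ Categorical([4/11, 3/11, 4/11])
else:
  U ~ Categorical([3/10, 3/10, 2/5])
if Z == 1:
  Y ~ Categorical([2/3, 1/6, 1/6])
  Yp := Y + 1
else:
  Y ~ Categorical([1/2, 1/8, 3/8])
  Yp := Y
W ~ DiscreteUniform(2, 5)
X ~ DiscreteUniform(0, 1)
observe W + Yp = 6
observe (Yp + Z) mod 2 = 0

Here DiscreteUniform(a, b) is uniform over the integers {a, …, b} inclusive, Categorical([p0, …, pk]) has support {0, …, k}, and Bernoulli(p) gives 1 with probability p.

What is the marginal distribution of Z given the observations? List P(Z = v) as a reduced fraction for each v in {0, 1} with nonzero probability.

P(Z=0) = 3/23, P(Z=1) = 20/23

Enumerate traces; 18 have nonzero weight after conditioning:
  (Z=0, U=0, Y=2, W=4, X=0) weight 9/2560
  (Z=0, U=0, Y=2, W=4, X=1) weight 9/2560
  (Z=0, U=1, Y=2, W=4, X=0) weight 9/2560
  (Z=0, U=1, Y=2, W=4, X=1) weight 9/2560
  (Z=0, U=2, Y=2, W=4, X=0) weight 3/640
  (Z=0, U=2, Y=2, W=4, X=1) weight 3/640
  (Z=1, U=0, Y=0, W=5, X=0) weight 1/44
  (Z=1, U=0, Y=0, W=5, X=1) weight 1/44
  … 10 more
Group by Z:
  weight(Z=0) = 3/128
  weight(Z=1) = 5/32
Total weight = 3/128 + 5/32 = 23/128
P(Z=0 | obs) = 3/128 / 23/128 = 3/23
P(Z=1 | obs) = 5/32 / 23/128 = 20/23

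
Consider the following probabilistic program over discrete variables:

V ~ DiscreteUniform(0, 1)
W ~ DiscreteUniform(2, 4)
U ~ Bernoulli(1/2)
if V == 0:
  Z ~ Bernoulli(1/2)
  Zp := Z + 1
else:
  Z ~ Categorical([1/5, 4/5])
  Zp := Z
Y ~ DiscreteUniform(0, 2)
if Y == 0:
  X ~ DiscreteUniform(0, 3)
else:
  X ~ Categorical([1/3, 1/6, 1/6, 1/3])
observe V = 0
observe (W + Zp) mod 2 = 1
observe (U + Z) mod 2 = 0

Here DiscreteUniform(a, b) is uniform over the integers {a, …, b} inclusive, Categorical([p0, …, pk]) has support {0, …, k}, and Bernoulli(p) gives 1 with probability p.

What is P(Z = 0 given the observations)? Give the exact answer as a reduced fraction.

Enumerate traces; 36 have nonzero weight after conditioning:
  (V=0, W=2, U=0, Z=0, Y=0, X=0) weight 1/288
  (V=0, W=2, U=0, Z=0, Y=0, X=1) weight 1/288
  (V=0, W=2, U=0, Z=0, Y=0, X=2) weight 1/288
  (V=0, W=2, U=0, Z=0, Y=0, X=3) weight 1/288
  (V=0, W=2, U=0, Z=0, Y=1, X=0) weight 1/216
  (V=0, W=2, U=0, Z=0, Y=1, X=1) weight 1/432
  (V=0, W=2, U=0, Z=0, Y=1, X=2) weight 1/432
  (V=0, W=2, U=0, Z=0, Y=1, X=3) weight 1/216
  (V=0, W=3, U=1, Z=1, Y=0, X=0) weight 1/288
  … 27 more
Group by Z:
  weight(Z=0) = 1/12
  weight(Z=1) = 1/24
Total weight = 1/12 + 1/24 = 1/8
P(Z=0 | obs) = 1/12 / 1/8 = 2/3
P(Z=1 | obs) = 1/24 / 1/8 = 1/3

P(Z = 0 | obs) = 2/3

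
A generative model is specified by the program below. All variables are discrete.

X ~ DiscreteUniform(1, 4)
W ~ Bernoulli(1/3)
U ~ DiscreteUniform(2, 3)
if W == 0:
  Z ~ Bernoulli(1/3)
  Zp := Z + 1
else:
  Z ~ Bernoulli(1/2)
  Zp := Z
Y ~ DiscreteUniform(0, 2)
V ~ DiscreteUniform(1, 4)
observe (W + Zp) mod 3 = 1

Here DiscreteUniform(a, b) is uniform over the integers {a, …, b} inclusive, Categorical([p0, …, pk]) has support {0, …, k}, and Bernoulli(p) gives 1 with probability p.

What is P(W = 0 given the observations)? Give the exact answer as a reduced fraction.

Enumerate traces; 192 have nonzero weight after conditioning:
  (X=1, W=0, U=2, Z=0, Y=0, V=1) weight 1/216
  (X=1, W=0, U=2, Z=0, Y=0, V=2) weight 1/216
  (X=1, W=0, U=2, Z=0, Y=0, V=3) weight 1/216
  (X=1, W=0, U=2, Z=0, Y=0, V=4) weight 1/216
  (X=1, W=0, U=2, Z=0, Y=1, V=1) weight 1/216
  (X=1, W=0, U=2, Z=0, Y=1, V=2) weight 1/216
  (X=1, W=0, U=2, Z=0, Y=1, V=3) weight 1/216
  (X=1, W=0, U=2, Z=0, Y=1, V=4) weight 1/216
  (X=1, W=1, U=2, Z=0, Y=0, V=1) weight 1/576
  … 183 more
Group by W:
  weight(W=0) = 4/9
  weight(W=1) = 1/6
Total weight = 4/9 + 1/6 = 11/18
P(W=0 | obs) = 4/9 / 11/18 = 8/11
P(W=1 | obs) = 1/6 / 11/18 = 3/11

P(W = 0 | obs) = 8/11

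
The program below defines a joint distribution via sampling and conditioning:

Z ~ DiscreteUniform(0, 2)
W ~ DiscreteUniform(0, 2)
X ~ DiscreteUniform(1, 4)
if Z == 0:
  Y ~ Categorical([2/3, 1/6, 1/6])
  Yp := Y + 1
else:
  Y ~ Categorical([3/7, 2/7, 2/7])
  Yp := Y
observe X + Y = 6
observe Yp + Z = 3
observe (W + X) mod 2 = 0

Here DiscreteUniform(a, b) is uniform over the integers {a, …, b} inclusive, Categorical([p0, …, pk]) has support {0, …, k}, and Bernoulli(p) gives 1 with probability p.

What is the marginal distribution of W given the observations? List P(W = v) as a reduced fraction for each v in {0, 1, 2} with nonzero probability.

Enumerate traces; 4 have nonzero weight after conditioning:
  (Z=0, W=0, X=4, Y=2) weight 1/216
  (Z=0, W=2, X=4, Y=2) weight 1/216
  (Z=1, W=0, X=4, Y=2) weight 1/126
  (Z=1, W=2, X=4, Y=2) weight 1/126
Group by W:
  weight(W=0) = 19/1512
  weight(W=2) = 19/1512
Total weight = 19/1512 + 19/1512 = 19/756
P(W=0 | obs) = 19/1512 / 19/756 = 1/2
P(W=2 | obs) = 19/1512 / 19/756 = 1/2

P(W=0) = 1/2, P(W=2) = 1/2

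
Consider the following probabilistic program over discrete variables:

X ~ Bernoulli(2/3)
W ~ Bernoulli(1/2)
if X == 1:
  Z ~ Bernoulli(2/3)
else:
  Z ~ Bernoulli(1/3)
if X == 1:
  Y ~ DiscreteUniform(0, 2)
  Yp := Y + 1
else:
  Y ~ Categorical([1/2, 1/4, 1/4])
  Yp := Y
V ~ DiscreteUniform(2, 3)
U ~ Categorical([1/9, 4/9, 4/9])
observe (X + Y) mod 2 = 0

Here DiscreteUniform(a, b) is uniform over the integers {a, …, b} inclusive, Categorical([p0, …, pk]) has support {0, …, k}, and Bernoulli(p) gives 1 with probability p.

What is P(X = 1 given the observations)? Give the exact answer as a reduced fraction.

P(X = 1 | obs) = 8/17

Enumerate traces; 72 have nonzero weight after conditioning:
  (X=0, W=0, Z=0, Y=0, V=2, U=0) weight 1/324
  (X=0, W=0, Z=0, Y=0, V=2, U=1) weight 1/81
  (X=0, W=0, Z=0, Y=0, V=2, U=2) weight 1/81
  (X=0, W=0, Z=0, Y=0, V=3, U=0) weight 1/324
  (X=0, W=0, Z=0, Y=0, V=3, U=1) weight 1/81
  (X=0, W=0, Z=0, Y=0, V=3, U=2) weight 1/81
  (X=0, W=0, Z=0, Y=2, V=2, U=0) weight 1/648
  (X=0, W=0, Z=0, Y=2, V=2, U=1) weight 1/162
  (X=1, W=0, Z=0, Y=1, V=2, U=0) weight 1/486
  … 63 more
Group by X:
  weight(X=0) = 1/4
  weight(X=1) = 2/9
Total weight = 1/4 + 2/9 = 17/36
P(X=0 | obs) = 1/4 / 17/36 = 9/17
P(X=1 | obs) = 2/9 / 17/36 = 8/17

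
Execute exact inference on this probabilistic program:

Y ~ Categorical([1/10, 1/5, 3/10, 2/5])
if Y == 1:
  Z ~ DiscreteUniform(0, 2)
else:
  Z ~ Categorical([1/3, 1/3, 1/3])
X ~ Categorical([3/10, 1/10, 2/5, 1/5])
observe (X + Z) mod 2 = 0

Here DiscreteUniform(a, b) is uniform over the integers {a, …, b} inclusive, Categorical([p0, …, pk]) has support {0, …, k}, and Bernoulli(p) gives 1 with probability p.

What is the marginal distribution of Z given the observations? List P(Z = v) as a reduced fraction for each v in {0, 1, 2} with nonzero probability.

Enumerate traces; 24 have nonzero weight after conditioning:
  (Y=0, Z=0, X=0) weight 1/100
  (Y=0, Z=0, X=2) weight 1/75
  (Y=0, Z=1, X=1) weight 1/300
  (Y=0, Z=1, X=3) weight 1/150
  (Y=0, Z=2, X=0) weight 1/100
  (Y=0, Z=2, X=2) weight 1/75
  (Y=1, Z=0, X=0) weight 1/50
  (Y=1, Z=0, X=2) weight 2/75
  … 16 more
Group by Z:
  weight(Z=0) = 7/30
  weight(Z=1) = 1/10
  weight(Z=2) = 7/30
Total weight = 7/30 + 1/10 + 7/30 = 17/30
P(Z=0 | obs) = 7/30 / 17/30 = 7/17
P(Z=1 | obs) = 1/10 / 17/30 = 3/17
P(Z=2 | obs) = 7/30 / 17/30 = 7/17

P(Z=0) = 7/17, P(Z=1) = 3/17, P(Z=2) = 7/17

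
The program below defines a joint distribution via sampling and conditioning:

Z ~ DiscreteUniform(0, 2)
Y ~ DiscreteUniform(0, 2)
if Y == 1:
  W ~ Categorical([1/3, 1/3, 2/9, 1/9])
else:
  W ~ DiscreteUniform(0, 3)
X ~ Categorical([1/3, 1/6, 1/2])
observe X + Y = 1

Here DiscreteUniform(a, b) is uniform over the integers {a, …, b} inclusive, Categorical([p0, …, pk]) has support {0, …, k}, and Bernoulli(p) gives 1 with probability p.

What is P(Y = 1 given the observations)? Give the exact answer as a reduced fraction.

P(Y = 1 | obs) = 2/3

Enumerate traces; 24 have nonzero weight after conditioning:
  (Z=0, Y=0, W=0, X=1) weight 1/216
  (Z=0, Y=0, W=1, X=1) weight 1/216
  (Z=0, Y=0, W=2, X=1) weight 1/216
  (Z=0, Y=0, W=3, X=1) weight 1/216
  (Z=0, Y=1, W=0, X=0) weight 1/81
  (Z=0, Y=1, W=1, X=0) weight 1/81
  (Z=0, Y=1, W=2, X=0) weight 2/243
  (Z=0, Y=1, W=3, X=0) weight 1/243
  … 16 more
Group by Y:
  weight(Y=0) = 1/18
  weight(Y=1) = 1/9
Total weight = 1/18 + 1/9 = 1/6
P(Y=0 | obs) = 1/18 / 1/6 = 1/3
P(Y=1 | obs) = 1/9 / 1/6 = 2/3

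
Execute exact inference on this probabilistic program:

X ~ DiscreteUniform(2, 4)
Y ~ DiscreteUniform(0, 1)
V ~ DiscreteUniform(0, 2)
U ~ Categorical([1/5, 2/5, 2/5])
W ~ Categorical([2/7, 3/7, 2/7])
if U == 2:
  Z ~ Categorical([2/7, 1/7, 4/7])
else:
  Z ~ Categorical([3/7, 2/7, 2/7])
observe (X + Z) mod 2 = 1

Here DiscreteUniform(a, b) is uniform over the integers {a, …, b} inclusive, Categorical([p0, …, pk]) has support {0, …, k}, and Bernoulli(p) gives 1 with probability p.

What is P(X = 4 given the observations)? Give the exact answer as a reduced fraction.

Enumerate traces; 216 have nonzero weight after conditioning:
  (X=2, Y=0, V=0, U=0, W=0, Z=1) weight 2/2205
  (X=2, Y=0, V=0, U=0, W=1, Z=1) weight 1/735
  (X=2, Y=0, V=0, U=0, W=2, Z=1) weight 2/2205
  (X=2, Y=0, V=0, U=1, W=0, Z=1) weight 4/2205
  (X=2, Y=0, V=0, U=1, W=1, Z=1) weight 2/735
  (X=2, Y=0, V=0, U=1, W=2, Z=1) weight 4/2205
  (X=2, Y=0, V=0, U=2, W=0, Z=1) weight 2/2205
  (X=2, Y=0, V=0, U=2, W=1, Z=1) weight 1/735
  (X=3, Y=0, V=0, U=0, W=0, Z=0) weight 1/735
  (X=4, Y=0, V=0, U=0, W=0, Z=1) weight 2/2205
  … 206 more
Group by X:
  weight(X=2) = 8/105
  weight(X=3) = 9/35
  weight(X=4) = 8/105
Total weight = 8/105 + 9/35 + 8/105 = 43/105
P(X=2 | obs) = 8/105 / 43/105 = 8/43
P(X=3 | obs) = 9/35 / 43/105 = 27/43
P(X=4 | obs) = 8/105 / 43/105 = 8/43

P(X = 4 | obs) = 8/43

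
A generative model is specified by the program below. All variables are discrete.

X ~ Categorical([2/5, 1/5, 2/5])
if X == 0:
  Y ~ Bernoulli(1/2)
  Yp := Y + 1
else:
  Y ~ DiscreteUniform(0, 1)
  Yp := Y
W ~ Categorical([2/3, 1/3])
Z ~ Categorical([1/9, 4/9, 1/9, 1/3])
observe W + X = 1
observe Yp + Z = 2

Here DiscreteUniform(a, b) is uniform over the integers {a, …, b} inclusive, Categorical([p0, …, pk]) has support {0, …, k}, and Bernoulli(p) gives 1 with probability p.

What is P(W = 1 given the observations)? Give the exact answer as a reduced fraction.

P(W = 1 | obs) = 1/2

Enumerate traces; 4 have nonzero weight after conditioning:
  (X=0, Y=0, W=1, Z=1) weight 4/135
  (X=0, Y=1, W=1, Z=0) weight 1/135
  (X=1, Y=0, W=0, Z=2) weight 1/135
  (X=1, Y=1, W=0, Z=1) weight 4/135
Group by W:
  weight(W=0) = 1/27
  weight(W=1) = 1/27
Total weight = 1/27 + 1/27 = 2/27
P(W=0 | obs) = 1/27 / 2/27 = 1/2
P(W=1 | obs) = 1/27 / 2/27 = 1/2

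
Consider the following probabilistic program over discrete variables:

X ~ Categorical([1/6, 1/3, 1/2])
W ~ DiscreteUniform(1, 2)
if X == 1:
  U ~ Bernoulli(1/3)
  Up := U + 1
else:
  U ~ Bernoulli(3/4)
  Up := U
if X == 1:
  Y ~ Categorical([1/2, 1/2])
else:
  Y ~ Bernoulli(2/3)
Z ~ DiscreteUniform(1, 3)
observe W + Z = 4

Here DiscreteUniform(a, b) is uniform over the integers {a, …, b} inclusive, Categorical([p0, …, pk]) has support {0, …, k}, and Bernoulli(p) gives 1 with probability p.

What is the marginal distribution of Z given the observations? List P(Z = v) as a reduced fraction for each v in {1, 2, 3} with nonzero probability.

P(Z=2) = 1/2, P(Z=3) = 1/2

Enumerate traces; 24 have nonzero weight after conditioning:
  (X=0, W=1, U=0, Y=0, Z=3) weight 1/432
  (X=0, W=1, U=0, Y=1, Z=3) weight 1/216
  (X=0, W=1, U=1, Y=0, Z=3) weight 1/144
  (X=0, W=1, U=1, Y=1, Z=3) weight 1/72
  (X=0, W=2, U=0, Y=0, Z=2) weight 1/432
  (X=0, W=2, U=0, Y=1, Z=2) weight 1/216
  (X=0, W=2, U=1, Y=0, Z=2) weight 1/144
  (X=0, W=2, U=1, Y=1, Z=2) weight 1/72
  … 16 more
Group by Z:
  weight(Z=2) = 1/6
  weight(Z=3) = 1/6
Total weight = 1/6 + 1/6 = 1/3
P(Z=2 | obs) = 1/6 / 1/3 = 1/2
P(Z=3 | obs) = 1/6 / 1/3 = 1/2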